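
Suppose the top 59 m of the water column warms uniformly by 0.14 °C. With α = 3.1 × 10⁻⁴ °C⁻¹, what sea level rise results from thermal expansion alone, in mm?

Δh = αΔT·H = 3.1×10⁻⁴ × 0.14 × 59 = 0.0025606 m

Δh ≈ 2.56 mm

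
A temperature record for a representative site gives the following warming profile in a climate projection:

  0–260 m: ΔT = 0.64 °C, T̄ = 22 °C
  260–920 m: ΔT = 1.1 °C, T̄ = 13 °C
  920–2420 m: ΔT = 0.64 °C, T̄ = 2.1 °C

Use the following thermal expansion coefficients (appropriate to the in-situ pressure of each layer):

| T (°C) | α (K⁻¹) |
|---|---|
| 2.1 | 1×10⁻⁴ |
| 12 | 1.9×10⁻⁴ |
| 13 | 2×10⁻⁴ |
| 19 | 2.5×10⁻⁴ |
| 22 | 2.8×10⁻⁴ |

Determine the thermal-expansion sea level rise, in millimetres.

Layer 1 at 22 °C → α = 2.8×10⁻⁴ K⁻¹
Layer 2 at 13 °C → α = 2×10⁻⁴ K⁻¹
Layer 3 at 2.1 °C → α = 1×10⁻⁴ K⁻¹
260 × 0.64 × 2.8×10⁻⁴ = 0.046592 m
Layer 2: 1.1 × 660 × 2×10⁻⁴ = 0.14520 m
1500 × 0.64 × 1×10⁻⁴ = 0.09600 m
Δh = 0.046592 + 0.14520 + 0.09600 = 0.287792 m

288 mm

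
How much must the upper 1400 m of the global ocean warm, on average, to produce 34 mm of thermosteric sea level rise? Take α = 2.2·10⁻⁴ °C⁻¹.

ΔT = Δh/(αH) = 0.034 / (2.2×10⁻⁴ × 1400) ≈ 0.1104 °C

ΔT ≈ 0.110 °C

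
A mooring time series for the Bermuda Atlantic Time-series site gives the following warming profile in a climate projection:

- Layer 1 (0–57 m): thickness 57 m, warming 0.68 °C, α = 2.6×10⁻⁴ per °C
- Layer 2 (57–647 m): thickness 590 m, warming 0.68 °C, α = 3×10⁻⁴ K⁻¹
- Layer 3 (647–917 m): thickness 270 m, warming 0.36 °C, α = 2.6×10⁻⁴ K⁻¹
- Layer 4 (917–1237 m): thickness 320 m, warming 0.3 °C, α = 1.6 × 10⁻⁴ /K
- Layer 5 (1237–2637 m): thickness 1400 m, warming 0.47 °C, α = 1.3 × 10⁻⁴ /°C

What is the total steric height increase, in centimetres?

Δh ≈ 25.7 cm

0–57 m: 0.68 × 57 × 2.6×10⁻⁴ = 0.0100776 m
Layer 2: 590 × 3×10⁻⁴ × 0.68 = 0.12036 m
647–917 m: 270 × 0.36 × 2.6×10⁻⁴ = 0.025272 m
1.6×10⁻⁴ × 0.3 × 320 = 0.01536 m
Layer 5: 1.3×10⁻⁴ × 1400 × 0.47 = 0.08554 m
Δh = 0.0100776 + 0.12036 + 0.025272 + 0.01536 + 0.08554 = 0.2566096 m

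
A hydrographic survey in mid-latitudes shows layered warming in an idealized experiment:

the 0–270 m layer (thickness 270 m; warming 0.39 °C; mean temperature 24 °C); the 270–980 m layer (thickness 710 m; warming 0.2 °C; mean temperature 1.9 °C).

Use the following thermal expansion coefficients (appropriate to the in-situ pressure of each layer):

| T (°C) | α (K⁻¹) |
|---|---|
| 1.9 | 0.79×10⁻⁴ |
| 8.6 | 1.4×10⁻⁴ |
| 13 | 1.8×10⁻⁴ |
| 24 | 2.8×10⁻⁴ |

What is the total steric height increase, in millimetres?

Δh = 41 mm

Layer 1 at 24 °C → α = 2.8×10⁻⁴ K⁻¹
Layer 2 at 1.9 °C → α = 0.79×10⁻⁴ K⁻¹
0–270 m: 270 × 0.39 × 2.8×10⁻⁴ = 0.029484 m
710 × 0.79×10⁻⁴ × 0.2 = 0.011218 m
Δh = 0.029484 + 0.011218 = 0.040702 m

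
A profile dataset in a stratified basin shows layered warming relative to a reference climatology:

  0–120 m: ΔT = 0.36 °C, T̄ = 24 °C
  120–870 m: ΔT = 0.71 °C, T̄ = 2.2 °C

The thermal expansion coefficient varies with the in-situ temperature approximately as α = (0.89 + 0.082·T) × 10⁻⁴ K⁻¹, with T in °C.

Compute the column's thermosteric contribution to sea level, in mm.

Layer 1: α = (0.89 + 0.082×24)×10⁻⁴ = 2.858×10⁻⁴ K⁻¹
Layer 2: α = (0.89 + 0.082×2.2)×10⁻⁴ = 1.0704×10⁻⁴ K⁻¹
0.36 × 2.858×10⁻⁴ × 120 = 0.01234656 m
1.0704×10⁻⁴ × 0.71 × 750 = 0.0569988 m
Δh = 0.01234656 + 0.0569988 = 0.06934536 m

about 69.3 mm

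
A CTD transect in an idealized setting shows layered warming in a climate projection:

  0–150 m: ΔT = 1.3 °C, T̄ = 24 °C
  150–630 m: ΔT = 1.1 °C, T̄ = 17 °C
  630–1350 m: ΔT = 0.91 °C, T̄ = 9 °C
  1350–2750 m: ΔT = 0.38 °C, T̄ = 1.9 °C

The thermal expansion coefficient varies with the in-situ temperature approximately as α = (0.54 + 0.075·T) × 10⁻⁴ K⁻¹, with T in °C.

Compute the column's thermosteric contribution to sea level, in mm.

Δh = 260 mm

Layer 1: α = (0.54 + 0.075×24)×10⁻⁴ = 2.34×10⁻⁴ K⁻¹
Layer 2: α = (0.54 + 0.075×17)×10⁻⁴ = 1.815×10⁻⁴ K⁻¹
Layer 3: α = (0.54 + 0.075×9)×10⁻⁴ = 1.215×10⁻⁴ K⁻¹
Layer 4: α = (0.54 + 0.075×1.9)×10⁻⁴ = 0.6825×10⁻⁴ K⁻¹
0–150 m: 150 × 1.3 × 2.34×10⁻⁴ = 0.04563 m
480 × 1.1 × 1.815×10⁻⁴ = 0.095832 m
630–1350 m: 720 × 0.91 × 1.215×10⁻⁴ = 0.0796068 m
0.38 × 0.6825×10⁻⁴ × 1400 = 0.036309 m
Δh = 0.04563 + 0.095832 + 0.0796068 + 0.036309 = 0.2573778 m ≈ 260 mm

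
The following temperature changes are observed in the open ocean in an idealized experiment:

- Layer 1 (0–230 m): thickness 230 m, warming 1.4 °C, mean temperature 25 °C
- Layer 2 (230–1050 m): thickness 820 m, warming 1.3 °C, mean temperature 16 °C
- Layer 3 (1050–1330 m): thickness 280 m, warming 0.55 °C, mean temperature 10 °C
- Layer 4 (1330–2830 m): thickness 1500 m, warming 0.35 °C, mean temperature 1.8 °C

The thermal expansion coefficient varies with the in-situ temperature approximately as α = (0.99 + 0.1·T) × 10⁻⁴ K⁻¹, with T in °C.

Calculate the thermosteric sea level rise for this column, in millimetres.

Layer 1: α = (0.99 + 0.1×25)×10⁻⁴ = 3.49×10⁻⁴ K⁻¹
Layer 2: α = (0.99 + 0.1×16)×10⁻⁴ = 2.59×10⁻⁴ K⁻¹
Layer 3: α = (0.99 + 0.1×10)×10⁻⁴ = 1.99×10⁻⁴ K⁻¹
Layer 4: α = (0.99 + 0.1×1.8)×10⁻⁴ = 1.17×10⁻⁴ K⁻¹
3.49×10⁻⁴ × 1.4 × 230 = 0.112378 m
Layer 2: 820 × 1.3 × 2.59×10⁻⁴ = 0.276094 m
Layer 3: 1.99×10⁻⁴ × 0.55 × 280 = 0.030646 m
1330–2830 m: 1.17×10⁻⁴ × 0.35 × 1500 = 0.061425 m
Δh = 0.112378 + 0.276094 + 0.030646 + 0.061425 = 0.480543 m

Δh ≈ 481 mm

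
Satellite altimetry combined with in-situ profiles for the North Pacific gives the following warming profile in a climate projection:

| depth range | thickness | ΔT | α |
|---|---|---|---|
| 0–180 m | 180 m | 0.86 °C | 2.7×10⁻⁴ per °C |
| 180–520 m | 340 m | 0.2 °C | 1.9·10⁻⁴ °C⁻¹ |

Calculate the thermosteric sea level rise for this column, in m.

about 0.0547 m

0–180 m: 0.86 × 2.7×10⁻⁴ × 180 = 0.041796 m
180–520 m: 0.2 × 1.9×10⁻⁴ × 340 = 0.01292 m
Δh = 0.041796 + 0.01292 = 0.054716 m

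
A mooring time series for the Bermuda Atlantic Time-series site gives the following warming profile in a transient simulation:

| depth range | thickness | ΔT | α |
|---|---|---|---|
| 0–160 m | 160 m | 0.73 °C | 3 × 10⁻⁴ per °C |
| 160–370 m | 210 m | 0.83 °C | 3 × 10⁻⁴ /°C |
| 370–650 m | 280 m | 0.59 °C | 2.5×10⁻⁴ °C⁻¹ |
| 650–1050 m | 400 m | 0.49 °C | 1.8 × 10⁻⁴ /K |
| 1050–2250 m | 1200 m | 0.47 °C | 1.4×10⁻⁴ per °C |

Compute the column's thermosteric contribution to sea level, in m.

Layer 1: 160 × 0.73 × 3×10⁻⁴ = 0.03504 m
Layer 2: 3×10⁻⁴ × 210 × 0.83 = 0.05229 m
2.5×10⁻⁴ × 0.59 × 280 = 0.04130 m
Layer 4: 1.8×10⁻⁴ × 0.49 × 400 = 0.03528 m
1050–2250 m: 1.4×10⁻⁴ × 1200 × 0.47 = 0.07896 m
Δh = 0.03504 + 0.05229 + 0.04130 + 0.03528 + 0.07896 = 0.24287 m ≈ 0.243 m

0.243 m of thermosteric rise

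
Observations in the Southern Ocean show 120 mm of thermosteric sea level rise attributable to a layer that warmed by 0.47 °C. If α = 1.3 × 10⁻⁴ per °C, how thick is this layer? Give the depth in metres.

H ≈ 1960 m

H = Δh/(αΔT) = 0.12 / (1.3×10⁻⁴ × 0.47) ≈ 1964 m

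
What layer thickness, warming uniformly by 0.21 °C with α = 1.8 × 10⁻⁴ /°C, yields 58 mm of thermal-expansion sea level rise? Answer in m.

H = Δh/(αΔT) = 0.058 / (1.8×10⁻⁴ × 0.21) ≈ 1534 m

about 1530 m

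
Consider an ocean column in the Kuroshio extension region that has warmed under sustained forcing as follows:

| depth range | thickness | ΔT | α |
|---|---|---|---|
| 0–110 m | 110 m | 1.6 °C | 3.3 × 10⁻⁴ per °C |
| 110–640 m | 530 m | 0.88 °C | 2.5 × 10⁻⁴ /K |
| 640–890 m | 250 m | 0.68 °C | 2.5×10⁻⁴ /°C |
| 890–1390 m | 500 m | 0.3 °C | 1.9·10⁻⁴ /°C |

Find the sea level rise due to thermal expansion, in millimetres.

Δh = 246 mm

110 × 3.3×10⁻⁴ × 1.6 = 0.05808 m
Layer 2: 530 × 0.88 × 2.5×10⁻⁴ = 0.11660 m
Layer 3: 2.5×10⁻⁴ × 0.68 × 250 = 0.04250 m
890–1390 m: 0.3 × 500 × 1.9×10⁻⁴ = 0.02850 m
Δh = 0.05808 + 0.11660 + 0.04250 + 0.02850 = 0.24568 m ≈ 246 mm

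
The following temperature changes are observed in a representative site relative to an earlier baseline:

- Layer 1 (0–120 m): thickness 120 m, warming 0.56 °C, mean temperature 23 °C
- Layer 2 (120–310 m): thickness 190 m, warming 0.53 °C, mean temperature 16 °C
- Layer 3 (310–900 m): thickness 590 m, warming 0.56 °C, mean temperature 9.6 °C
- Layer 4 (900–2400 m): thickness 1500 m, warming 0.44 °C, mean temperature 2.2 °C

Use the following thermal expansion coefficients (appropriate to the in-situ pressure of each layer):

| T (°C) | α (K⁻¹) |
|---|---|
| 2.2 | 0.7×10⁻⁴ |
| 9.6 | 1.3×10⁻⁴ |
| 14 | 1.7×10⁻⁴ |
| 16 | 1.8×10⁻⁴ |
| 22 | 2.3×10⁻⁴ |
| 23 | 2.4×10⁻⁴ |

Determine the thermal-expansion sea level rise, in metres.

0.123 m

Layer 1 at 23 °C → α = 2.4×10⁻⁴ K⁻¹
Layer 2 at 16 °C → α = 1.8×10⁻⁴ K⁻¹
Layer 3 at 9.6 °C → α = 1.3×10⁻⁴ K⁻¹
Layer 4 at 2.2 °C → α = 0.7×10⁻⁴ K⁻¹
Layer 1: 2.4×10⁻⁴ × 120 × 0.56 = 0.016128 m
120–310 m: 190 × 1.8×10⁻⁴ × 0.53 = 0.018126 m
590 × 0.56 × 1.3×10⁻⁴ = 0.042952 m
0.7×10⁻⁴ × 1500 × 0.44 = 0.04620 m
Δh = 0.016128 + 0.018126 + 0.042952 + 0.04620 = 0.123406 m ≈ 0.123 m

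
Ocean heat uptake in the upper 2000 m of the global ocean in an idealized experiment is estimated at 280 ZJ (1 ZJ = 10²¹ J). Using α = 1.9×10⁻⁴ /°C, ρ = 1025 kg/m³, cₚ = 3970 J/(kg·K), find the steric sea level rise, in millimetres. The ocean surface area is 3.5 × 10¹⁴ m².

37.4 mm

Per unit area: Q = 280×10²¹ / (3.5×10¹⁴) = 8×10⁸ J/m²
Δh = αQ/(ρcₚ) = 1.9×10⁻⁴ × 8×10⁸ / (1025 × 3970) ≈ 0.037353 m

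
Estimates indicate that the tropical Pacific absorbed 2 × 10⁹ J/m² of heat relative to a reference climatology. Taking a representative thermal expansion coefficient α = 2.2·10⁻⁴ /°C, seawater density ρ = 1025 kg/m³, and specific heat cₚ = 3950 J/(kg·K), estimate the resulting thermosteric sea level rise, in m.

Δh = αQ/(ρcₚ) = 2.2×10⁻⁴ × 2×10⁹ / (1025 × 3950) ≈ 0.10868 m

about 0.109 m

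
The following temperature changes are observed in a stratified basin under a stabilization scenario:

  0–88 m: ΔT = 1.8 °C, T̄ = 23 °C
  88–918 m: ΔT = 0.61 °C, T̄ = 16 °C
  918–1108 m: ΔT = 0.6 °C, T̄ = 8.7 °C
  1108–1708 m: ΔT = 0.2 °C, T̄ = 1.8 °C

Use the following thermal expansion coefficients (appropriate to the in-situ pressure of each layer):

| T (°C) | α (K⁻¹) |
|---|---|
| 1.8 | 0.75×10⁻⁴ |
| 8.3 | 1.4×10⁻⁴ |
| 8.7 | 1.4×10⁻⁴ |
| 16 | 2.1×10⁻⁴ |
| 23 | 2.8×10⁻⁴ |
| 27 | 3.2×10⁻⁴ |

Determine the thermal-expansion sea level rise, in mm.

Δh = 176 mm

Layer 1 at 23 °C → α = 2.8×10⁻⁴ K⁻¹
Layer 2 at 16 °C → α = 2.1×10⁻⁴ K⁻¹
Layer 3 at 8.7 °C → α = 1.4×10⁻⁴ K⁻¹
Layer 4 at 1.8 °C → α = 0.75×10⁻⁴ K⁻¹
88 × 2.8×10⁻⁴ × 1.8 = 0.044352 m
88–918 m: 0.61 × 830 × 2.1×10⁻⁴ = 0.106323 m
Layer 3: 1.4×10⁻⁴ × 0.6 × 190 = 0.01596 m
Layer 4: 600 × 0.2 × 0.75×10⁻⁴ = 0.00900 m
Δh = 0.044352 + 0.106323 + 0.01596 + 0.00900 = 0.175635 m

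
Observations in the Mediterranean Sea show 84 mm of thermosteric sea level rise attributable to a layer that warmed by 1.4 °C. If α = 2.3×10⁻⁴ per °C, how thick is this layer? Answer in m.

261 m

H = Δh/(αΔT) = 0.084 / (2.3×10⁻⁴ × 1.4) ≈ 260.9 m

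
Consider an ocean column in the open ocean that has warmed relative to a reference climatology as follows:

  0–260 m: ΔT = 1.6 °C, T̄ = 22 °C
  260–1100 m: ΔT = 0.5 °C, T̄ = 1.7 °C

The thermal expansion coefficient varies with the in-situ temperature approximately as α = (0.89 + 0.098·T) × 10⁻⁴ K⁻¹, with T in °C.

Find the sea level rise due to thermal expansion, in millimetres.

Δh ≈ 171 mm

Layer 1: α = (0.89 + 0.098×22)×10⁻⁴ = 3.046×10⁻⁴ K⁻¹
Layer 2: α = (0.89 + 0.098×1.7)×10⁻⁴ = 1.0566×10⁻⁴ K⁻¹
0–260 m: 1.6 × 260 × 3.046×10⁻⁴ = 0.1267136 m
1.0566×10⁻⁴ × 0.5 × 840 = 0.0443772 m
Δh = 0.1267136 + 0.0443772 = 0.1710908 m ≈ 171 mm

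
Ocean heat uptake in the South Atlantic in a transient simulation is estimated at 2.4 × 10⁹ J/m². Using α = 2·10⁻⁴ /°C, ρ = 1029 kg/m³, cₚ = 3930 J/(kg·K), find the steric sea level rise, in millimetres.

119 mm

Δh = αQ/(ρcₚ) = 2×10⁻⁴ × 2.4×10⁹ / (1029 × 3930) ≈ 0.11870 m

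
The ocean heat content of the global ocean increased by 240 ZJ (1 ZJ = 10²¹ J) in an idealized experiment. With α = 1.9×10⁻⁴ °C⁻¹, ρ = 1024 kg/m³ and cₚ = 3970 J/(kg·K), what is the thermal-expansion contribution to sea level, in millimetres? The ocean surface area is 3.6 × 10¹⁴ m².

31.2 mm

Per unit area: Q = 240×10²¹ / (3.6×10¹⁴) ≈ 6.667×10⁸ J/m²
Δh = αQ/(ρcₚ) = 1.9×10⁻⁴ × 6.667×10⁸ / (1024 × 3970) ≈ 0.03116 m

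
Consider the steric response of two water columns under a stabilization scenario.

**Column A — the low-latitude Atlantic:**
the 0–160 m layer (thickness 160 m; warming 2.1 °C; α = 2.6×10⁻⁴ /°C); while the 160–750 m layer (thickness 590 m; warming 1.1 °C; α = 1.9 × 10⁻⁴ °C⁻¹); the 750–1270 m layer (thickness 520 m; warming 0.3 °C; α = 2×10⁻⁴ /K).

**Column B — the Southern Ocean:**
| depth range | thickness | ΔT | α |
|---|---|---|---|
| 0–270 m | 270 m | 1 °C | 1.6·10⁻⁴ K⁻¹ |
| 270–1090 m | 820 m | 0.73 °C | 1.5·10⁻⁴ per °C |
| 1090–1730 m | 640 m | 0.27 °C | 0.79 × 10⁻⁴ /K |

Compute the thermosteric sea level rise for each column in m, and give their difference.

A 0–160 m: 160 × 2.1 × 2.6×10⁻⁴ = 0.08736 m
A 590 × 1.9×10⁻⁴ × 1.1 = 0.12331 m
A Layer 3: 2×10⁻⁴ × 520 × 0.3 = 0.03120 m
A total: 0.24187 m
B Layer 1: 1.6×10⁻⁴ × 1 × 270 = 0.04320 m
B 270–1090 m: 1.5×10⁻⁴ × 820 × 0.73 = 0.08979 m
B 640 × 0.27 × 0.79×10⁻⁴ = 0.0136512 m
B total: 0.1466412 m
Difference: 0.24187 − 0.1466412 = 0.0952288 m

A: 0.242 m; B: 0.147 m; difference 0.0952 m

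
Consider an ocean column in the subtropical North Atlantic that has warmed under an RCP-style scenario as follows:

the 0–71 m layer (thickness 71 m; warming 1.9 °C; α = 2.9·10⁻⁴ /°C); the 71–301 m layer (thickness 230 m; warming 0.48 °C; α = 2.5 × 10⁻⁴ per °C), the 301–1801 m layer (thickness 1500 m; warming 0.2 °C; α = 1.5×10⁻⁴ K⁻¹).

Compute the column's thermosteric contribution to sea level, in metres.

Δh = 0.11 m

0–71 m: 1.9 × 2.9×10⁻⁴ × 71 = 0.039121 m
Layer 2: 0.48 × 2.5×10⁻⁴ × 230 = 0.02760 m
0.2 × 1.5×10⁻⁴ × 1500 = 0.04500 m
Δh = 0.039121 + 0.02760 + 0.04500 = 0.111721 m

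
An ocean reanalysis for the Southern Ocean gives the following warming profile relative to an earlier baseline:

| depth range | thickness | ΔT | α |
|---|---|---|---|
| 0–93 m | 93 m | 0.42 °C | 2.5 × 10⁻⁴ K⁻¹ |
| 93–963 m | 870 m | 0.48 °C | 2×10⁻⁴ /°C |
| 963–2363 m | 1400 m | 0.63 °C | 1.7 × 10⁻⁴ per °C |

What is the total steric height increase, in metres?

0.243 m

Layer 1: 93 × 2.5×10⁻⁴ × 0.42 = 0.009765 m
93–963 m: 0.48 × 870 × 2×10⁻⁴ = 0.08352 m
Layer 3: 0.63 × 1.7×10⁻⁴ × 1400 = 0.14994 m
Δh = 0.009765 + 0.08352 + 0.14994 = 0.243225 m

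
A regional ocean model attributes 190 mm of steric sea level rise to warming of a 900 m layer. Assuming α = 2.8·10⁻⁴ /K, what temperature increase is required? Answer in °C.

ΔT = Δh/(αH) = 0.19 / (2.8×10⁻⁴ × 900) ≈ 0.7540 °C

ΔT ≈ 0.754 °C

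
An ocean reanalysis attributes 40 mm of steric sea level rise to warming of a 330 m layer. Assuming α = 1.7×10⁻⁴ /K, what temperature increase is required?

ΔT = Δh/(αH) = 0.04 / (1.7×10⁻⁴ × 330) ≈ 0.7130 K

ΔT ≈ 0.71 K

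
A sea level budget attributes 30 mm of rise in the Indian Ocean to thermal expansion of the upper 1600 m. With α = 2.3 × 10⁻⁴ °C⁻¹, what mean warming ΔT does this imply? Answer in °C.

ΔT ≈ 0.0815 °C

ΔT = Δh/(αH) = 0.03 / (2.3×10⁻⁴ × 1600) ≈ 0.08152 °C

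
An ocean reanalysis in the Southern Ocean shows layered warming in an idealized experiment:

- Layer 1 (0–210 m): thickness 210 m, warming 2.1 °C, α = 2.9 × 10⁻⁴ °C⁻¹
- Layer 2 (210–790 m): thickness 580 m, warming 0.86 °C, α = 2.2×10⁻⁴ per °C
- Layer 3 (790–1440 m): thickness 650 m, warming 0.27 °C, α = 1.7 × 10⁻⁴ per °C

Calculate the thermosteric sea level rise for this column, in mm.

210 × 2.1 × 2.9×10⁻⁴ = 0.12789 m
Layer 2: 0.86 × 580 × 2.2×10⁻⁴ = 0.109736 m
Layer 3: 650 × 1.7×10⁻⁴ × 0.27 = 0.029835 m
Δh = 0.12789 + 0.109736 + 0.029835 = 0.267461 m

267 mm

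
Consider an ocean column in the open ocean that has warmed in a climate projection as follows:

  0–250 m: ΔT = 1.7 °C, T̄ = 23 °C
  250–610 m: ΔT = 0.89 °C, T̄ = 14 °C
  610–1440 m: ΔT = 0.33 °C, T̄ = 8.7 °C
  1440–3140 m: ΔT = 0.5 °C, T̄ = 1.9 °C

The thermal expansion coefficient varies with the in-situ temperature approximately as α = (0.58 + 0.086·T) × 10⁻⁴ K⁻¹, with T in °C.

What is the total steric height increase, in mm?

Layer 1: α = (0.58 + 0.086×23)×10⁻⁴ = 2.558×10⁻⁴ K⁻¹
Layer 2: α = (0.58 + 0.086×14)×10⁻⁴ = 1.784×10⁻⁴ K⁻¹
Layer 3: α = (0.58 + 0.086×8.7)×10⁻⁴ = 1.3282×10⁻⁴ K⁻¹
Layer 4: α = (0.58 + 0.086×1.9)×10⁻⁴ = 0.7434×10⁻⁴ K⁻¹
Layer 1: 1.7 × 250 × 2.558×10⁻⁴ = 0.108715 m
250–610 m: 360 × 1.784×10⁻⁴ × 0.89 = 0.05715936 m
Layer 3: 830 × 0.33 × 1.3282×10⁻⁴ = 0.036379398 m
1440–3140 m: 1700 × 0.5 × 0.7434×10⁻⁴ = 0.063189 m
Δh = 0.108715 + 0.05715936 + 0.036379398 + 0.063189 = 0.265442758 m ≈ 270 mm

270 mm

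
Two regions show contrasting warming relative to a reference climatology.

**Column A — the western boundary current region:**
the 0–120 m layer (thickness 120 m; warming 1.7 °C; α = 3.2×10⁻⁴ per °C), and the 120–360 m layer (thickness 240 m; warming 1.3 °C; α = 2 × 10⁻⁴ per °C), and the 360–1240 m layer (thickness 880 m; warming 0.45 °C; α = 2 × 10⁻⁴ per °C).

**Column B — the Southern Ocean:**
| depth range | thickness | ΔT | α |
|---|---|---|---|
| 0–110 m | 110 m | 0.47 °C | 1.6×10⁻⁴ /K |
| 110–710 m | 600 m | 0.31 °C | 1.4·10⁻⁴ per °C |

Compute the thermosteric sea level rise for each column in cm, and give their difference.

A 0–120 m: 120 × 1.7 × 3.2×10⁻⁴ = 0.06528 m
A 1.3 × 240 × 2×10⁻⁴ = 0.06240 m
A Layer 3: 2×10⁻⁴ × 0.45 × 880 = 0.07920 m
A total: 0.20688 m
B Layer 1: 1.6×10⁻⁴ × 0.47 × 110 = 0.008272 m
B Layer 2: 0.31 × 1.4×10⁻⁴ × 600 = 0.02604 m
B total: 0.034312 m
Difference: 0.20688 − 0.034312 = 0.172568 m

A: 20.7 cm; B: 3.43 cm; difference 17.3 cm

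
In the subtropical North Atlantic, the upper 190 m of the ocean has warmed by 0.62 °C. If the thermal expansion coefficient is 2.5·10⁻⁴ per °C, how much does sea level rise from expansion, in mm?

Δh = αΔT·H = 2.5×10⁻⁴ × 0.62 × 190 = 0.02945 m

Δh = 29 mm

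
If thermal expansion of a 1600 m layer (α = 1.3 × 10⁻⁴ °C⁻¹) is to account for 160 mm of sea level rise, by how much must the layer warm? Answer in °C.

about 0.77 °C

ΔT = Δh/(αH) = 0.16 / (1.3×10⁻⁴ × 1600) ≈ 0.7692 °C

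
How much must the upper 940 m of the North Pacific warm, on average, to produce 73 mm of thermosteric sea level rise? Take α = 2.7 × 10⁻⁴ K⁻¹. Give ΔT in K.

about 0.29 K

ΔT = Δh/(αH) = 0.073 / (2.7×10⁻⁴ × 940) ≈ 0.2876 K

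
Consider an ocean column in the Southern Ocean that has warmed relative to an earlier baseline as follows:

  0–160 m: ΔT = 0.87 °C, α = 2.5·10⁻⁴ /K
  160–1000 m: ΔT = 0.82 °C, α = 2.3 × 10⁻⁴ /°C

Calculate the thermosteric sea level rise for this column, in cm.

19.3 cm of thermosteric rise

Layer 1: 160 × 2.5×10⁻⁴ × 0.87 = 0.03480 m
160–1000 m: 840 × 2.3×10⁻⁴ × 0.82 = 0.158424 m
Δh = 0.03480 + 0.158424 = 0.193224 m ≈ 19.3 cm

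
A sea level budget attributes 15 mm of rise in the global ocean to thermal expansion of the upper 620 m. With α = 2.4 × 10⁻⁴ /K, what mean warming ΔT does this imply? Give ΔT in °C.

ΔT ≈ 0.10 °C

ΔT = Δh/(αH) = 0.015 / (2.4×10⁻⁴ × 620) ≈ 0.1008 °C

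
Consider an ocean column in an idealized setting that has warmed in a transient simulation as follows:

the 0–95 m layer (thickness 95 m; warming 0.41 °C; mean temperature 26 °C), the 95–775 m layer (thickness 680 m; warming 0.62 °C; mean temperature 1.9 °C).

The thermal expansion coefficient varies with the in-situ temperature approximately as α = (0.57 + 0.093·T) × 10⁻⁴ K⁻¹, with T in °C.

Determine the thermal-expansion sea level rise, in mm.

Layer 1: α = (0.57 + 0.093×26)×10⁻⁴ = 2.988×10⁻⁴ K⁻¹
Layer 2: α = (0.57 + 0.093×1.9)×10⁻⁴ = 0.7467×10⁻⁴ K⁻¹
2.988×10⁻⁴ × 95 × 0.41 = 0.01163826 m
Layer 2: 680 × 0.62 × 0.7467×10⁻⁴ = 0.031480872 m
Δh = 0.01163826 + 0.031480872 = 0.043119132 m ≈ 43 mm

Δh = 43 mm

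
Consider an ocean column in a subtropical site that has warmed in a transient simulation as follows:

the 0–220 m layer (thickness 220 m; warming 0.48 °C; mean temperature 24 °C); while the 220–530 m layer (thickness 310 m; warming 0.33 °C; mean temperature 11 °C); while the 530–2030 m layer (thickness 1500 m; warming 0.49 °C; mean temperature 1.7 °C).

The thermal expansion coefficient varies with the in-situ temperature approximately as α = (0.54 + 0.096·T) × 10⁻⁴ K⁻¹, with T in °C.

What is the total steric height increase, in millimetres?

Δh ≈ 98.0 mm

Layer 1: α = (0.54 + 0.096×24)×10⁻⁴ = 2.844×10⁻⁴ K⁻¹
Layer 2: α = (0.54 + 0.096×11)×10⁻⁴ = 1.596×10⁻⁴ K⁻¹
Layer 3: α = (0.54 + 0.096×1.7)×10⁻⁴ = 0.7032×10⁻⁴ K⁻¹
0–220 m: 220 × 0.48 × 2.844×10⁻⁴ = 0.03003264 m
220–530 m: 0.33 × 1.596×10⁻⁴ × 310 = 0.01632708 m
530–2030 m: 0.7032×10⁻⁴ × 1500 × 0.49 = 0.0516852 m
Δh = 0.03003264 + 0.01632708 + 0.0516852 = 0.09804492 m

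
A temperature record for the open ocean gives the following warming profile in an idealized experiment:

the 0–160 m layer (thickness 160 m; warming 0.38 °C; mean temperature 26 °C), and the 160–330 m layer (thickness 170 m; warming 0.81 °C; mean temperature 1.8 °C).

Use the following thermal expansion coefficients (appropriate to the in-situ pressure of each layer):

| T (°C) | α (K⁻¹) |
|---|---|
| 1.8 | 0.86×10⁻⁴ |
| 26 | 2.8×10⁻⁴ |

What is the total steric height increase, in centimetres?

about 2.9 cm

Layer 1 at 26 °C → α = 2.8×10⁻⁴ K⁻¹
Layer 2 at 1.8 °C → α = 0.86×10⁻⁴ K⁻¹
160 × 0.38 × 2.8×10⁻⁴ = 0.017024 m
Layer 2: 170 × 0.86×10⁻⁴ × 0.81 = 0.0118422 m
Δh = 0.017024 + 0.0118422 = 0.0288662 m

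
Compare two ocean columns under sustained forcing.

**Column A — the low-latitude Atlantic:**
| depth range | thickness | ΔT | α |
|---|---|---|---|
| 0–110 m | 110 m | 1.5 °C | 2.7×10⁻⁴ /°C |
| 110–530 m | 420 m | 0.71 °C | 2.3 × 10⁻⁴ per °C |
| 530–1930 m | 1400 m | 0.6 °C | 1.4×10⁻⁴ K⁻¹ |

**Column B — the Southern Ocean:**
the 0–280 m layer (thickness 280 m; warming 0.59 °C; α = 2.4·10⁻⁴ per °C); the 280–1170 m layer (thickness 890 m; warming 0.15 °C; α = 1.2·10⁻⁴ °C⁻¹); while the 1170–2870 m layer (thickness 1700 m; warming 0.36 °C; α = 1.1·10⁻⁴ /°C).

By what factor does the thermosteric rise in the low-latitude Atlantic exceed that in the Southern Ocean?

≈ 1.88×

A 0–110 m: 2.7×10⁻⁴ × 1.5 × 110 = 0.04455 m
A 110–530 m: 0.71 × 420 × 2.3×10⁻⁴ = 0.068586 m
A 530–1930 m: 0.6 × 1.4×10⁻⁴ × 1400 = 0.11760 m
A total: 0.230736 m
B 2.4×10⁻⁴ × 0.59 × 280 = 0.039648 m
B 280–1170 m: 890 × 1.2×10⁻⁴ × 0.15 = 0.01602 m
B Layer 3: 0.36 × 1700 × 1.1×10⁻⁴ = 0.06732 m
B total: 0.122988 m
Ratio: 0.230736 / 0.122988 ≈ 1.876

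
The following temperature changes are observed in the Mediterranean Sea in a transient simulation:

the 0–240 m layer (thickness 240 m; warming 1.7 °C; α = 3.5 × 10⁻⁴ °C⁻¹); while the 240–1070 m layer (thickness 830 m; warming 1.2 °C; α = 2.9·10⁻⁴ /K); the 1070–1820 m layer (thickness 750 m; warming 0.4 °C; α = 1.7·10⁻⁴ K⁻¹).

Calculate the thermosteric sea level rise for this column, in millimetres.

Δh ≈ 483 mm

1.7 × 3.5×10⁻⁴ × 240 = 0.14280 m
2.9×10⁻⁴ × 1.2 × 830 = 0.28884 m
750 × 1.7×10⁻⁴ × 0.4 = 0.05100 m
Δh = 0.14280 + 0.28884 + 0.05100 = 0.48264 m ≈ 483 mm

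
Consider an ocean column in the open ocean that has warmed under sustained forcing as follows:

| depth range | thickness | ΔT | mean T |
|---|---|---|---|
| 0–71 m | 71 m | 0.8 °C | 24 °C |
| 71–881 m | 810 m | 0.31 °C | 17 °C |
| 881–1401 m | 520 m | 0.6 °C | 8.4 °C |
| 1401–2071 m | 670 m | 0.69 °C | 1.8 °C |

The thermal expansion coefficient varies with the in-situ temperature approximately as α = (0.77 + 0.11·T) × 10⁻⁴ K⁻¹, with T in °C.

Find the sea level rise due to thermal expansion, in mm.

180 mm of thermosteric rise

Layer 1: α = (0.77 + 0.11×24)×10⁻⁴ = 3.41×10⁻⁴ K⁻¹
Layer 2: α = (0.77 + 0.11×17)×10⁻⁴ = 2.64×10⁻⁴ K⁻¹
Layer 3: α = (0.77 + 0.11×8.4)×10⁻⁴ = 1.694×10⁻⁴ K⁻¹
Layer 4: α = (0.77 + 0.11×1.8)×10⁻⁴ = 0.968×10⁻⁴ K⁻¹
0–71 m: 3.41×10⁻⁴ × 0.8 × 71 = 0.0193688 m
810 × 0.31 × 2.64×10⁻⁴ = 0.0662904 m
Layer 3: 1.694×10⁻⁴ × 0.6 × 520 = 0.0528528 m
1401–2071 m: 0.968×10⁻⁴ × 670 × 0.69 = 0.04475064 m
Δh = 0.0193688 + 0.0662904 + 0.0528528 + 0.04475064 = 0.18326264 m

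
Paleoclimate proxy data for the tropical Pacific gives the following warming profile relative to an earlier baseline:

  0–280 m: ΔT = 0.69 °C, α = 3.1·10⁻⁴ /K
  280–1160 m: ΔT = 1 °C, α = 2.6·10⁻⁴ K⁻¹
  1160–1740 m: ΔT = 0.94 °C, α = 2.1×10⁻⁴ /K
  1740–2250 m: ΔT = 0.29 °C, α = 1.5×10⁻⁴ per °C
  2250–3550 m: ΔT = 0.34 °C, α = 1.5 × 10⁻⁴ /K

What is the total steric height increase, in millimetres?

0–280 m: 280 × 0.69 × 3.1×10⁻⁴ = 0.059892 m
Layer 2: 2.6×10⁻⁴ × 880 × 1 = 0.22880 m
1160–1740 m: 2.1×10⁻⁴ × 0.94 × 580 = 0.114492 m
1740–2250 m: 510 × 0.29 × 1.5×10⁻⁴ = 0.022185 m
2250–3550 m: 1300 × 1.5×10⁻⁴ × 0.34 = 0.06630 m
Δh = 0.059892 + 0.22880 + 0.114492 + 0.022185 + 0.06630 = 0.491669 m

Δh = 492 mm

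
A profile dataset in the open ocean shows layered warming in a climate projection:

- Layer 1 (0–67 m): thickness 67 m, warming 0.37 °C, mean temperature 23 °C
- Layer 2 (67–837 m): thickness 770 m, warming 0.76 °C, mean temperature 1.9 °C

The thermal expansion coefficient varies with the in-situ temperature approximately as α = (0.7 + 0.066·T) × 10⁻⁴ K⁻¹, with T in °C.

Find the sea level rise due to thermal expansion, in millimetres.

about 54 mm

Layer 1: α = (0.7 + 0.066×23)×10⁻⁴ = 2.218×10⁻⁴ K⁻¹
Layer 2: α = (0.7 + 0.066×1.9)×10⁻⁴ = 0.8254×10⁻⁴ K⁻¹
0–67 m: 2.218×10⁻⁴ × 67 × 0.37 = 0.005498422 m
0.76 × 0.8254×10⁻⁴ × 770 = 0.048302408 m
Δh = 0.005498422 + 0.048302408 = 0.05380083 m ≈ 54 mm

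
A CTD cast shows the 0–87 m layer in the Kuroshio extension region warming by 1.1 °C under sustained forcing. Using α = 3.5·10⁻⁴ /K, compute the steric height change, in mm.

Δh = 33 mm

Δh = αΔT·H = 3.5×10⁻⁴ × 1.1 × 87 = 0.033495 m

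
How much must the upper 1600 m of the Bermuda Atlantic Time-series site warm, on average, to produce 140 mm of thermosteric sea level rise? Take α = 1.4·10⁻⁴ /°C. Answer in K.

0.625 K

ΔT = Δh/(αH) = 0.14 / (1.4×10⁻⁴ × 1600) = 0.6250 K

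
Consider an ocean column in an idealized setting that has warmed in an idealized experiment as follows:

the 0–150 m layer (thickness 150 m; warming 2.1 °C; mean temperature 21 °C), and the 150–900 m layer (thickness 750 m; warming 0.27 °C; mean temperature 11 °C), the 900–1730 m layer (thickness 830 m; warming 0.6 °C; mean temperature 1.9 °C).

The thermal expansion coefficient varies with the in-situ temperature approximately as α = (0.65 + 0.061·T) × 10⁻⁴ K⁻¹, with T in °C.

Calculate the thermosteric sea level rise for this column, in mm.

Layer 1: α = (0.65 + 0.061×21)×10⁻⁴ = 1.931×10⁻⁴ K⁻¹
Layer 2: α = (0.65 + 0.061×11)×10⁻⁴ = 1.321×10⁻⁴ K⁻¹
Layer 3: α = (0.65 + 0.061×1.9)×10⁻⁴ = 0.7659×10⁻⁴ K⁻¹
Layer 1: 1.931×10⁻⁴ × 150 × 2.1 = 0.0608265 m
Layer 2: 1.321×10⁻⁴ × 0.27 × 750 = 0.02675025 m
900–1730 m: 830 × 0.7659×10⁻⁴ × 0.6 = 0.03814182 m
Δh = 0.0608265 + 0.02675025 + 0.03814182 = 0.12571857 m ≈ 130 mm

about 130 mm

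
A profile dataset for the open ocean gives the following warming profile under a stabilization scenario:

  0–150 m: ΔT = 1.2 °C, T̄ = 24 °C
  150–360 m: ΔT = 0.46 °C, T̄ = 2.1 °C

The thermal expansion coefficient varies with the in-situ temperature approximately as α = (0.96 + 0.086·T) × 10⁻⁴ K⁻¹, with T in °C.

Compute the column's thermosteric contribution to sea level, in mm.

Layer 1: α = (0.96 + 0.086×24)×10⁻⁴ = 3.024×10⁻⁴ K⁻¹
Layer 2: α = (0.96 + 0.086×2.1)×10⁻⁴ = 1.1406×10⁻⁴ K⁻¹
150 × 3.024×10⁻⁴ × 1.2 = 0.054432 m
150–360 m: 210 × 1.1406×10⁻⁴ × 0.46 = 0.011018196 m
Δh = 0.054432 + 0.011018196 = 0.065450196 m ≈ 65 mm

65 mm of thermosteric rise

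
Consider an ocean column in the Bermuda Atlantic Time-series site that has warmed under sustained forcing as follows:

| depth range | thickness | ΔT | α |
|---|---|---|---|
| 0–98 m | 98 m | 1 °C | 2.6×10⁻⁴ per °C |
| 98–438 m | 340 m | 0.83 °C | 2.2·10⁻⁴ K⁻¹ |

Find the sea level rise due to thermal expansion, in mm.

87.6 mm

Layer 1: 1 × 98 × 2.6×10⁻⁴ = 0.02548 m
2.2×10⁻⁴ × 340 × 0.83 = 0.062084 m
Δh = 0.02548 + 0.062084 = 0.087564 m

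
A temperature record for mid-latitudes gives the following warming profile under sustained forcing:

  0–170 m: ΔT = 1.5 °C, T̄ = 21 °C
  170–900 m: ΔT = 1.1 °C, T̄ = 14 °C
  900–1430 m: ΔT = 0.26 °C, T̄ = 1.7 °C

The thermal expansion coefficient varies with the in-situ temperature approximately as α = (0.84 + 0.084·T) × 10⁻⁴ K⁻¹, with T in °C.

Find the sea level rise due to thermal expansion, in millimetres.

Layer 1: α = (0.84 + 0.084×21)×10⁻⁴ = 2.604×10⁻⁴ K⁻¹
Layer 2: α = (0.84 + 0.084×14)×10⁻⁴ = 2.016×10⁻⁴ K⁻¹
Layer 3: α = (0.84 + 0.084×1.7)×10⁻⁴ = 0.9828×10⁻⁴ K⁻¹
0–170 m: 2.604×10⁻⁴ × 170 × 1.5 = 0.066402 m
2.016×10⁻⁴ × 730 × 1.1 = 0.1618848 m
900–1430 m: 0.26 × 0.9828×10⁻⁴ × 530 = 0.013542984 m
Δh = 0.066402 + 0.1618848 + 0.013542984 = 0.241829784 m ≈ 242 mm

Δh = 242 mm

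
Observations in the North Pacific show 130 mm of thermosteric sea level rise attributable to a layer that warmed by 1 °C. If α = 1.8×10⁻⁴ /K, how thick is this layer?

H = Δh/(αΔT) = 0.13 / (1.8×10⁻⁴ × 1) ≈ 722.2 m

720 m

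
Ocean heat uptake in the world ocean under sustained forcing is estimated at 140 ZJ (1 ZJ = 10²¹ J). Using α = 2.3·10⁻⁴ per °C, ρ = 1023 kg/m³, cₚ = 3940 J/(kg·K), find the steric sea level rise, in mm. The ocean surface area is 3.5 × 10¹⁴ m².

Per unit area: Q = 140×10²¹ / (3.5×10¹⁴) = 4×10⁸ J/m²
Δh = αQ/(ρcₚ) = 2.3×10⁻⁴ × 4×10⁸ / (1023 × 3940) ≈ 0.022825 m

Δh = 22.8 mm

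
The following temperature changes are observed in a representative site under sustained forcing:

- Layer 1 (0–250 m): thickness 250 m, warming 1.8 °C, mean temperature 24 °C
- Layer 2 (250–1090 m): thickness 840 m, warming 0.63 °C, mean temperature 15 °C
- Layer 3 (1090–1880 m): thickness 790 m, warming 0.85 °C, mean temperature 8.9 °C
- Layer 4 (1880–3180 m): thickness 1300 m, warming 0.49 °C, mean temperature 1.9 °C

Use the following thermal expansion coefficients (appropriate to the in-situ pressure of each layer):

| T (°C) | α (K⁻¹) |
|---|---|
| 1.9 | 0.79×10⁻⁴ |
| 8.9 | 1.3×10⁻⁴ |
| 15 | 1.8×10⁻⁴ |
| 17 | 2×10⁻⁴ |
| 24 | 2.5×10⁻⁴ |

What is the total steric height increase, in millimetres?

Δh = 350 mm

Layer 1 at 24 °C → α = 2.5×10⁻⁴ K⁻¹
Layer 2 at 15 °C → α = 1.8×10⁻⁴ K⁻¹
Layer 3 at 8.9 °C → α = 1.3×10⁻⁴ K⁻¹
Layer 4 at 1.9 °C → α = 0.79×10⁻⁴ K⁻¹
0–250 m: 250 × 1.8 × 2.5×10⁻⁴ = 0.11250 m
Layer 2: 0.63 × 1.8×10⁻⁴ × 840 = 0.095256 m
790 × 0.85 × 1.3×10⁻⁴ = 0.087295 m
0.49 × 1300 × 0.79×10⁻⁴ = 0.050323 m
Δh = 0.11250 + 0.095256 + 0.087295 + 0.050323 = 0.345374 m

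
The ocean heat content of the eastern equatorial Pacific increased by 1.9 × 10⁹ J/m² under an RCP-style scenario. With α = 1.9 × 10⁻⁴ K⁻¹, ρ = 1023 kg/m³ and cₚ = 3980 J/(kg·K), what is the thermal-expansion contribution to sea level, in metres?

Δh = αQ/(ρcₚ) = 1.9×10⁻⁴ × 1.9×10⁹ / (1023 × 3980) ≈ 0.088664 m

about 0.0887 m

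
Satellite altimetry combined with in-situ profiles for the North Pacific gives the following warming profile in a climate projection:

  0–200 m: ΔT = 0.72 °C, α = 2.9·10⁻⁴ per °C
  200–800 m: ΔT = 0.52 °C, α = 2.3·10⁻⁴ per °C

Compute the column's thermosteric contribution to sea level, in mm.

0–200 m: 200 × 2.9×10⁻⁴ × 0.72 = 0.04176 m
200–800 m: 0.52 × 2.3×10⁻⁴ × 600 = 0.07176 m
Δh = 0.04176 + 0.07176 = 0.11352 m

about 114 mm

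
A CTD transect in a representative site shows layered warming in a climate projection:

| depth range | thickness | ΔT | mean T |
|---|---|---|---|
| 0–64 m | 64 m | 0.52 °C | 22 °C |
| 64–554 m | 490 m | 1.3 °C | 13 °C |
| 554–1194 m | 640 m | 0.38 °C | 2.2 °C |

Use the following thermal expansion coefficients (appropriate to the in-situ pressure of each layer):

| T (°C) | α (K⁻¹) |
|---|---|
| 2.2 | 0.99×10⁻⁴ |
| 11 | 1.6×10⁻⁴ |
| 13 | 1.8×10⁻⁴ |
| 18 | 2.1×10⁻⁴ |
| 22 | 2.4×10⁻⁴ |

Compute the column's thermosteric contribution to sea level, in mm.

Δh = 147 mm

Layer 1 at 22 °C → α = 2.4×10⁻⁴ K⁻¹
Layer 2 at 13 °C → α = 1.8×10⁻⁴ K⁻¹
Layer 3 at 2.2 °C → α = 0.99×10⁻⁴ K⁻¹
Layer 1: 2.4×10⁻⁴ × 64 × 0.52 = 0.0079872 m
64–554 m: 1.8×10⁻⁴ × 490 × 1.3 = 0.11466 m
Layer 3: 640 × 0.99×10⁻⁴ × 0.38 = 0.0240768 m
Δh = 0.0079872 + 0.11466 + 0.0240768 = 0.146724 m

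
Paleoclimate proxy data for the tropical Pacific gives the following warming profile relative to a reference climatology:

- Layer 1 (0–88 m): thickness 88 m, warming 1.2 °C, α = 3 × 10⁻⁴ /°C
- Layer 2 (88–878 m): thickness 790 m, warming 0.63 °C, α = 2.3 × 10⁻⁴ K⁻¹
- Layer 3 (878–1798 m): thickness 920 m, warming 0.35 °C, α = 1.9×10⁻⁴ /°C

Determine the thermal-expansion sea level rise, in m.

3×10⁻⁴ × 1.2 × 88 = 0.03168 m
2.3×10⁻⁴ × 790 × 0.63 = 0.114471 m
Layer 3: 920 × 1.9×10⁻⁴ × 0.35 = 0.06118 m
Δh = 0.03168 + 0.114471 + 0.06118 = 0.207331 m

0.21 m of thermosteric rise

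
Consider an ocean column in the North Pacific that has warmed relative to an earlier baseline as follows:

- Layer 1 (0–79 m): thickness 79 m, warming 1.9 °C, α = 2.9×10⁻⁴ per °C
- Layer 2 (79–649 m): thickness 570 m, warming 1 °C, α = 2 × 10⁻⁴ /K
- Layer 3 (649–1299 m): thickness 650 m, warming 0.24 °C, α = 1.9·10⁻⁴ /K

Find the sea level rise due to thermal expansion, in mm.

0–79 m: 1.9 × 2.9×10⁻⁴ × 79 = 0.043529 m
1 × 2×10⁻⁴ × 570 = 0.11400 m
Layer 3: 1.9×10⁻⁴ × 650 × 0.24 = 0.02964 m
Δh = 0.043529 + 0.11400 + 0.02964 = 0.187169 m ≈ 187 mm

187 mm of thermosteric rise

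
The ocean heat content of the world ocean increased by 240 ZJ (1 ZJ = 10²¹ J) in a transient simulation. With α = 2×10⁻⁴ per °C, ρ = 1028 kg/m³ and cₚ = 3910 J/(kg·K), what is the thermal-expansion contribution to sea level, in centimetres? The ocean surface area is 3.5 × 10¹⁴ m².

3.4 cm of thermosteric rise

Per unit area: Q = 240×10²¹ / (3.5×10¹⁴) ≈ 6.857×10⁸ J/m²
Δh = αQ/(ρcₚ) = 2×10⁻⁴ × 6.857×10⁸ / (1028 × 3910) ≈ 0.034119 m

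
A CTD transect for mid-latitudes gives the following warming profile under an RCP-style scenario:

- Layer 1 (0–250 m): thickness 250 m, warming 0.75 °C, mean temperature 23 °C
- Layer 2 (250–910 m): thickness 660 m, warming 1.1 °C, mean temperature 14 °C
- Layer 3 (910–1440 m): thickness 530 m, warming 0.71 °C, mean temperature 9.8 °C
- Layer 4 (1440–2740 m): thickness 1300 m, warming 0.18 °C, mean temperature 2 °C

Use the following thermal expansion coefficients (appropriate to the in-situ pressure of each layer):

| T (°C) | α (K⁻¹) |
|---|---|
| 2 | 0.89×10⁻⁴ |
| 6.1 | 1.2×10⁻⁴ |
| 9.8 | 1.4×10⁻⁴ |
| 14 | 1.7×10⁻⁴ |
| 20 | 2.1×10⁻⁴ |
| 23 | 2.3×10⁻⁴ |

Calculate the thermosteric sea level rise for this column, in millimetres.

Layer 1 at 23 °C → α = 2.3×10⁻⁴ K⁻¹
Layer 2 at 14 °C → α = 1.7×10⁻⁴ K⁻¹
Layer 3 at 9.8 °C → α = 1.4×10⁻⁴ K⁻¹
Layer 4 at 2 °C → α = 0.89×10⁻⁴ K⁻¹
Layer 1: 2.3×10⁻⁴ × 0.75 × 250 = 0.043125 m
660 × 1.1 × 1.7×10⁻⁴ = 0.12342 m
910–1440 m: 0.71 × 1.4×10⁻⁴ × 530 = 0.052682 m
1440–2740 m: 0.89×10⁻⁴ × 0.18 × 1300 = 0.020826 m
Δh = 0.043125 + 0.12342 + 0.052682 + 0.020826 = 0.240053 m

Δh = 240 mm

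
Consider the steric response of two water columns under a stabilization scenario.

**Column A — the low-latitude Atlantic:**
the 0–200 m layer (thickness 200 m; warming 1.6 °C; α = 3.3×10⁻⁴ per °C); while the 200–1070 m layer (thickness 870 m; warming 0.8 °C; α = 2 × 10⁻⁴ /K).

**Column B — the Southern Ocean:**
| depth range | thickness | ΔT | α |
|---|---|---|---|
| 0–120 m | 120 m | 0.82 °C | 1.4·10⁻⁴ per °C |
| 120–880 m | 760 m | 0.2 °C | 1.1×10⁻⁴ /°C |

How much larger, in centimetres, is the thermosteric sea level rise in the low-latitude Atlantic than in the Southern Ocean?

21 cm larger

A 0–200 m: 1.6 × 3.3×10⁻⁴ × 200 = 0.10560 m
A 200–1070 m: 2×10⁻⁴ × 870 × 0.8 = 0.13920 m
A total: 0.24480 m
B Layer 1: 1.4×10⁻⁴ × 120 × 0.82 = 0.013776 m
B 120–880 m: 0.2 × 760 × 1.1×10⁻⁴ = 0.01672 m
B total: 0.030496 m
Difference: 0.24480 − 0.030496 = 0.214304 m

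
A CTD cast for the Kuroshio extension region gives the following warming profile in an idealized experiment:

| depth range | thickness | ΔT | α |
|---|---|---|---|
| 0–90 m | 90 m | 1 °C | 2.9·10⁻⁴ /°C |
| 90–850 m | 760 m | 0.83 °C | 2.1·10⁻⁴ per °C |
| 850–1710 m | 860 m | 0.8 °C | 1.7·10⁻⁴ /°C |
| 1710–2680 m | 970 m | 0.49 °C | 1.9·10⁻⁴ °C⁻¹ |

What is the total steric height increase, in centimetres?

Δh = 37 cm

1 × 2.9×10⁻⁴ × 90 = 0.02610 m
90–850 m: 2.1×10⁻⁴ × 0.83 × 760 = 0.132468 m
850–1710 m: 1.7×10⁻⁴ × 860 × 0.8 = 0.11696 m
0.49 × 970 × 1.9×10⁻⁴ = 0.090307 m
Δh = 0.02610 + 0.132468 + 0.11696 + 0.090307 = 0.365835 m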